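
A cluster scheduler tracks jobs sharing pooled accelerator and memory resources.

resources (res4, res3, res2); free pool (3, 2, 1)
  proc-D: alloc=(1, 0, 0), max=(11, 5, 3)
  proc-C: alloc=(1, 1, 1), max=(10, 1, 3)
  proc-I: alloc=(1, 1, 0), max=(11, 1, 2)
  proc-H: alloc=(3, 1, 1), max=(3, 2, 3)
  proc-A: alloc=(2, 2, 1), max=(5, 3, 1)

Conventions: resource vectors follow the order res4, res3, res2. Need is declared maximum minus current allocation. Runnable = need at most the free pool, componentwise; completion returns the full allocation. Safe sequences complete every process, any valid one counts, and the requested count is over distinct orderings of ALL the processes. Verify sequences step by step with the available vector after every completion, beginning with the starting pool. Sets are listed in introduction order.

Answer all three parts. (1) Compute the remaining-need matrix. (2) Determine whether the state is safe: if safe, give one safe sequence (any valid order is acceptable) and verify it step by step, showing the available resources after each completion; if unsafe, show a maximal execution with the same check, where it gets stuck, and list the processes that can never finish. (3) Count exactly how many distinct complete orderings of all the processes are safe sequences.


(1) Need matrix, components ordered res4, res3, res2:
  proc-D: (10, 5, 3)
  proc-C: (9, 0, 2)
  proc-I: (10, 0, 2)
  proc-H: (0, 1, 2)
  proc-A: (3, 1, 0)
(2) UNSAFE.
Key observation: the wall is res4: completing proc-A, proc-H brings the pool only to (8, 5, 3), and all the rest need more.
Going as far as possible: proc-A, proc-H; after that, nothing fits. Verifying each step:
  pool = (3, 2, 1)
  proc-A needs (3, 1, 0) <= (3, 2, 1) -> finishes; pool += (2, 2, 1) = (5, 4, 2)
  proc-H needs (0, 1, 2) <= (5, 4, 2) -> finishes; pool += (3, 1, 1) = (8, 5, 3)
  blocked: proc-D wants (10, 5, 3), pool (8, 5, 3) — not enough res4
  blocked: proc-C wants (9, 0, 2), pool (8, 5, 3) — not enough res4
  blocked: proc-I wants (10, 0, 2), pool (8, 5, 3) — not enough res4
Never able to finish: proc-D, proc-C and proc-I.
(3) The exact count: 0 of the possible complete orderings are safe sequences.


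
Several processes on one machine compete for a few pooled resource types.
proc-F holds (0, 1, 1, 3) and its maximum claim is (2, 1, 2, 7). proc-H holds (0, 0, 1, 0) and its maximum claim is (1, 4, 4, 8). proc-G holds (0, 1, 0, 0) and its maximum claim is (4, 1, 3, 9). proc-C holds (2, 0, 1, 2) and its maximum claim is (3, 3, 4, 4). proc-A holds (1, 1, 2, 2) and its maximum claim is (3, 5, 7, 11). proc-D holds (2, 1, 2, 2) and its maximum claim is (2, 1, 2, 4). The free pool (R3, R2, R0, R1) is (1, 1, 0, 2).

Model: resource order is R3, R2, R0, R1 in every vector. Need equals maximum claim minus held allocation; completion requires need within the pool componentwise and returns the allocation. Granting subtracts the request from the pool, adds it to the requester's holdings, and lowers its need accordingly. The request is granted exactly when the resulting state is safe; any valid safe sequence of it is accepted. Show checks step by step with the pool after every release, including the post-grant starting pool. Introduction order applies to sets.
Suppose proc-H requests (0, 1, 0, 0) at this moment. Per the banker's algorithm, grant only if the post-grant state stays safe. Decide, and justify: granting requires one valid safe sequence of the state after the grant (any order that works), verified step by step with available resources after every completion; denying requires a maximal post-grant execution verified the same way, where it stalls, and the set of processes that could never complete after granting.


DENY. Granting would leave the state unsafe.
Key observation: after proc-D, proc-F the pool peaks at (3, 2, 3, 7), and each blocked process is short somewhere: proc-H on R2, R1; proc-G on R3, R1; proc-C on R2; proc-A on R2, R0, R1.
Pretend the grant happened; the run proc-D, proc-F goes as far as possible. Verifying each step:
  pool = (1, 0, 0, 2)
  proc-D: need (0, 0, 0, 2) fits (1, 0, 0, 2); releases (2, 1, 2, 2), pool now (3, 1, 2, 4)
  proc-F: need (2, 0, 1, 4) fits (3, 1, 2, 4); releases (0, 1, 1, 3), pool now (3, 2, 3, 7)
  proc-H cannot run: need (1, 3, 3, 8) vs free (3, 2, 3, 7) (insufficient R2 and R1)
  proc-G cannot run: need (4, 0, 3, 9) vs free (3, 2, 3, 7) (insufficient R3 and R1)
  proc-C cannot run: need (1, 3, 3, 2) vs free (3, 2, 3, 7) (insufficient R2)
  proc-A cannot run: need (2, 4, 5, 9) vs free (3, 2, 3, 7) (insufficient R2, R0 and R1)
Processes that could never finish after the grant: proc-H, proc-G, proc-C and proc-A.


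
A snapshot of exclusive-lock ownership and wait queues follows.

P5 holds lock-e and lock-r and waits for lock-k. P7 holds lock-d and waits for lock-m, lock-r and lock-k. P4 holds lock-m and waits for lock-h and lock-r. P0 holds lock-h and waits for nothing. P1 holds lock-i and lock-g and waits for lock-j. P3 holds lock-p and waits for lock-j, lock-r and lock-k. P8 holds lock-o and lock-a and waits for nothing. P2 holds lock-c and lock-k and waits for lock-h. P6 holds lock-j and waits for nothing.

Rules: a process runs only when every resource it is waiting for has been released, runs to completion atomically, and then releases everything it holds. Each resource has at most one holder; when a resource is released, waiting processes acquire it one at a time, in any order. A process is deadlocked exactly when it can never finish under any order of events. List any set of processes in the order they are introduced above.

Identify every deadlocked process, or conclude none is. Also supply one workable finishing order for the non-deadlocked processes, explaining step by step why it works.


The deadlocked set is empty.
Key observation: every chain of waits terminates; starting from the processes that wait on nothing, all the rest unlock in turn.
One completion order for the rest: P0, P2, P5, P6, P1, P4, P7, P8, P3.
Check, step by step:
  P0: no waits; runs immediately, freeing lock-h
  P2: everything it awaited (lock-h) is free; runs, freeing lock-c and lock-k
  P5: everything it awaited (lock-k) is free; runs, freeing lock-e and lock-r
  P6: no waits; runs immediately, freeing lock-j
  P1: everything it awaited (lock-j) is free; runs, freeing lock-i and lock-g
  P4: everything it awaited (lock-h and lock-r) is free; runs, freeing lock-m
  P7: everything it awaited (lock-m, lock-r and lock-k) is free; runs, freeing lock-d
  P8: no waits; runs immediately, freeing lock-o and lock-a
  P3: everything it awaited (lock-j, lock-r and lock-k) is free; runs, freeing lock-p


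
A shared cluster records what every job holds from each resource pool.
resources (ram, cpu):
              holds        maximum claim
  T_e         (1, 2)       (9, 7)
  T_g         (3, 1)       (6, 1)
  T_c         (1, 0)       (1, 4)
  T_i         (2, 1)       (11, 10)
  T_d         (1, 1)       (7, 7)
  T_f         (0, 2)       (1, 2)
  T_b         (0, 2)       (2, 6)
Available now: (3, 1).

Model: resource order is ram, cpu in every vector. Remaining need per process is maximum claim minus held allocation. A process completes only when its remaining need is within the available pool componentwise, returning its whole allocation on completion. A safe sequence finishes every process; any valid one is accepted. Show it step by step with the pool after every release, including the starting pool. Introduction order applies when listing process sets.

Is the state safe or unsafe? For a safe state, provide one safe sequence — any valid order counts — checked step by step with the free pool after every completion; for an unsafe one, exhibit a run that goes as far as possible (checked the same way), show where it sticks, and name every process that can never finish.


SAFE. One safe sequence: T_f, T_g, T_c, T_b, T_d, T_e, T_i.
Key observation: T_g is the earliest step where a requested resource binds exactly: need (3, 0), pool (3, 3) at its turn.
Walking it through:
  pool = (3, 1)
  T_f needs (1, 0) <= (3, 1) -> finishes; pool += (0, 2) = (3, 3)
  T_g needs (3, 0) <= (3, 3) -> finishes; pool += (3, 1) = (6, 4)
  T_c needs (0, 4) <= (6, 4) -> finishes; pool += (1, 0) = (7, 4)
  T_b needs (2, 4) <= (7, 4) -> finishes; pool += (0, 2) = (7, 6)
  T_d needs (6, 6) <= (7, 6) -> finishes; pool += (1, 1) = (8, 7)
  T_e needs (8, 5) <= (8, 7) -> finishes; pool += (1, 2) = (9, 9)
  T_i needs (9, 9) <= (9, 9) -> finishes; pool += (2, 1) = (11, 10)


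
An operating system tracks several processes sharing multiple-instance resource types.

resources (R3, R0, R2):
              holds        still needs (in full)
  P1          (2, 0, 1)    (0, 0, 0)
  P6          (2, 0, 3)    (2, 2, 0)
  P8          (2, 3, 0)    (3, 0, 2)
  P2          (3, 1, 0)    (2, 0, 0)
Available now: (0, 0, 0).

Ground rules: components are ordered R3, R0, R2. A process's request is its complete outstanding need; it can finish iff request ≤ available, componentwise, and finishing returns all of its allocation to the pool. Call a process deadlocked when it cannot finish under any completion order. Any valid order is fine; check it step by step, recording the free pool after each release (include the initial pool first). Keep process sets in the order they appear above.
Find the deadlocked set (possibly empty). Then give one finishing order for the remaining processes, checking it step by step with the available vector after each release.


Deadlocked set: P6 and P8.
Key observation: after P1, P2 the pool peaks at (5, 1, 1), and each blocked process is short somewhere: P6 on R0; P8 on R2.
The rest can finish in the order P1, P2. Step-by-step check:
  pool = (0, 0, 0)
  P1 needs (0, 0, 0) <= (0, 0, 0) -> finishes; pool += (2, 0, 1) = (2, 0, 1)
  P2 needs (2, 0, 0) <= (2, 0, 1) -> finishes; pool += (3, 1, 0) = (5, 1, 1)
None of the blocked processes ever fits:
  P6 cannot run: need (2, 2, 0) vs free (5, 1, 1) (insufficient R0)
  P8 cannot run: need (3, 0, 2) vs free (5, 1, 1) (insufficient R2)


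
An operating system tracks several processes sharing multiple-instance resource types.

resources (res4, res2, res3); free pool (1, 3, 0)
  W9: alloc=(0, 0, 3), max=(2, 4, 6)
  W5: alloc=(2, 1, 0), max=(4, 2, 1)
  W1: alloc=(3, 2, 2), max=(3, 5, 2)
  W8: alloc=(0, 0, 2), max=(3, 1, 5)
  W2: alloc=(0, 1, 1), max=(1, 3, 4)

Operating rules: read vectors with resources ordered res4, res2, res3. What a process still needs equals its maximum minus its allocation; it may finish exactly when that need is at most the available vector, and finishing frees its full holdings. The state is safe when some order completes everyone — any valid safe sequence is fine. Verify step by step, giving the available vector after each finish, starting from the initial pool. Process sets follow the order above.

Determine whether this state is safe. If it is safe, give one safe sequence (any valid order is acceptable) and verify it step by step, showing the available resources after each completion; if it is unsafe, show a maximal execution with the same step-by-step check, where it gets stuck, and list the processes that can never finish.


UNSAFE — no complete ordering exists.
Key observation: even finishing W1, W5 leaves just (6, 6, 2) free — too little res3 for any of the remaining processes.
A maximal execution: W1, W5 — then nothing else fits. Walking it through:
  pool = (1, 3, 0)
  W1: need (0, 3, 0) fits (1, 3, 0); releases (3, 2, 2), pool now (4, 5, 2)
  W5: need (2, 1, 1) fits (4, 5, 2); releases (2, 1, 0), pool now (6, 6, 2)
  W9 still needs (2, 4, 3) but only (6, 6, 2) is free — short on res3
  W8 still needs (3, 1, 3) but only (6, 6, 2) is free — short on res3
  W2 still needs (1, 2, 3) but only (6, 6, 2) is free — short on res3
Permanently blocked: W9, W8 and W2.


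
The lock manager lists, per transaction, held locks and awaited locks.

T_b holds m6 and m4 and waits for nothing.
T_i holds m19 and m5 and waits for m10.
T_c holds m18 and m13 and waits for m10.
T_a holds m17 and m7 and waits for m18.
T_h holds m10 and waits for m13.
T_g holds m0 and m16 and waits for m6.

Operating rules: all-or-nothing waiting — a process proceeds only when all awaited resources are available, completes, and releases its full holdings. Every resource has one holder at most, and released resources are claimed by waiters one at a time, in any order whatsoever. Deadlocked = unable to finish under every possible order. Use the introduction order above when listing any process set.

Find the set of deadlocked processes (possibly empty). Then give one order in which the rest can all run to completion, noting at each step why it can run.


The deadlocked set is T_i, T_c, T_a and T_h.
Key observation: the waits loop around T_h -> T_c -> T_h with no way out; T_i and T_a wait into the deadlock from upstream.
The rest can finish in the order T_b, T_g.
Walking it through:
  T_b waits on nothing -> runs at once and releases m6 and m4
  T_g waits on m6 — all released -> runs and releases m0 and m16


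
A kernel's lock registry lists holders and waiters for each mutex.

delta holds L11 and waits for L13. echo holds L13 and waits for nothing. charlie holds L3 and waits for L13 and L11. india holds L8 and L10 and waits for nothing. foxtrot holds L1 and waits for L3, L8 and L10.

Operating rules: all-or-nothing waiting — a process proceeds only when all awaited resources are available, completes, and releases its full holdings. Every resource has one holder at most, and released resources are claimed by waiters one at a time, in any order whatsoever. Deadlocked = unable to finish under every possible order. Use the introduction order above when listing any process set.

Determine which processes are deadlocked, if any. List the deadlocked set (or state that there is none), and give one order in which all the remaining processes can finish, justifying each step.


The deadlocked set is empty.
Key observation: the wait graph is acyclic; completion cascades from the unblocked processes through everyone else.
The rest can finish in the order india, echo, delta, charlie, foxtrot.
Verifying each step:
  run india (it waits on nothing); releases L8 and L10
  run echo (it waits on nothing); releases L13
  delta: everything it awaited (L13) is free; runs, freeing L11
  charlie: everything it awaited (L13 and L11) is free; runs, freeing L3
  foxtrot: everything it awaited (L3, L8 and L10) is free; runs, freeing L1


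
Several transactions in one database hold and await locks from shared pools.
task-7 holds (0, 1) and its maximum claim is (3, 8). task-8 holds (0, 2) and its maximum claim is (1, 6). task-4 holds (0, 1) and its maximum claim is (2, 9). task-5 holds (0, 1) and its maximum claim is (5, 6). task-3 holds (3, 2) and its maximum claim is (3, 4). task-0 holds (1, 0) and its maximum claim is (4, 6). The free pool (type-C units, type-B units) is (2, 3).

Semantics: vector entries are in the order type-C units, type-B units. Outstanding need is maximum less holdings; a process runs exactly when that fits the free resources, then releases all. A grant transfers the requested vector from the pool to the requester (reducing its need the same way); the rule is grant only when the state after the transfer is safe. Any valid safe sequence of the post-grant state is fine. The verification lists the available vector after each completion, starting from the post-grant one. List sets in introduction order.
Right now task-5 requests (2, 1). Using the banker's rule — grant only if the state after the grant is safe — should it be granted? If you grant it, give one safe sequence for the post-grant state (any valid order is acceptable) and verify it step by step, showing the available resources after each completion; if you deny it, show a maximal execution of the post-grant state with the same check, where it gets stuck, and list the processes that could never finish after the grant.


GRANT. The post-grant state is safe; one safe sequence: task-3, task-5, task-0, task-8, task-4, task-7.
Key observation: with (0, 2) left after the transfer, task-3 can run at once — the state stays safe.
Step-by-step check of the post-grant state:
  pool = (0, 2)
  task-3 needs (0, 2) <= (0, 2) -> finishes; pool += (3, 2) = (3, 4)
  task-5 needs (3, 4) <= (3, 4) -> finishes; pool += (2, 2) = (5, 6)
  task-0 needs (3, 6) <= (5, 6) -> finishes; pool += (1, 0) = (6, 6)
  task-8 needs (1, 4) <= (6, 6) -> finishes; pool += (0, 2) = (6, 8)
  task-4 needs (2, 8) <= (6, 8) -> finishes; pool += (0, 1) = (6, 9)
  task-7 needs (3, 7) <= (6, 9) -> finishes; pool += (0, 1) = (6, 10)


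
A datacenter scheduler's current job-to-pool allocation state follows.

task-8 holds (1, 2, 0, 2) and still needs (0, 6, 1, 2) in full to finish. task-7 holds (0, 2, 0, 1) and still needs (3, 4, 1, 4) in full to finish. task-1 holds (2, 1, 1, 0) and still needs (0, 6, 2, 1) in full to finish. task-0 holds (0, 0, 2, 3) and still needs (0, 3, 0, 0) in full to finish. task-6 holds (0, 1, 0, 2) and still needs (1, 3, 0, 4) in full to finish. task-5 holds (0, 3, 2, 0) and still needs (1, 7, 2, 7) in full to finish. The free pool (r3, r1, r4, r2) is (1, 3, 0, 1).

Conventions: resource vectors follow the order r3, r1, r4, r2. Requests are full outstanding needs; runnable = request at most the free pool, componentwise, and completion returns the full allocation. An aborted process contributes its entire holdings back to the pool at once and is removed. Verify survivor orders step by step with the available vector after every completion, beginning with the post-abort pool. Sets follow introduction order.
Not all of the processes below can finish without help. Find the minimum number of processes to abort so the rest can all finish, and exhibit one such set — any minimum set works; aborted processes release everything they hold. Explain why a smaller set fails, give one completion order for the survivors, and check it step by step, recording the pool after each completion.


Minimum abort set: task-7.
Key observation: aborting task-7 returns (0, 2, 0, 1), and task-1 — hopeless before — runs at step 3 with the returned capacity in the pool.
Why nothing smaller works: aborting no one leaves the state deadlocked as given.
The survivors complete as task-0, task-6, task-1, task-8, task-5. Check, step by step (starting from the post-abort pool):
  pool = (1, 5, 0, 2)
  task-0 needs (0, 3, 0, 0) <= (1, 5, 0, 2) -> finishes; pool += (0, 0, 2, 3) = (1, 5, 2, 5)
  task-6 needs (1, 3, 0, 4) <= (1, 5, 2, 5) -> finishes; pool += (0, 1, 0, 2) = (1, 6, 2, 7)
  task-1 needs (0, 6, 2, 1) <= (1, 6, 2, 7) -> finishes; pool += (2, 1, 1, 0) = (3, 7, 3, 7)
  task-8 needs (0, 6, 1, 2) <= (3, 7, 3, 7) -> finishes; pool += (1, 2, 0, 2) = (4, 9, 3, 9)
  task-5 needs (1, 7, 2, 7) <= (4, 9, 3, 9) -> finishes; pool += (0, 3, 2, 0) = (4, 12, 5, 9)


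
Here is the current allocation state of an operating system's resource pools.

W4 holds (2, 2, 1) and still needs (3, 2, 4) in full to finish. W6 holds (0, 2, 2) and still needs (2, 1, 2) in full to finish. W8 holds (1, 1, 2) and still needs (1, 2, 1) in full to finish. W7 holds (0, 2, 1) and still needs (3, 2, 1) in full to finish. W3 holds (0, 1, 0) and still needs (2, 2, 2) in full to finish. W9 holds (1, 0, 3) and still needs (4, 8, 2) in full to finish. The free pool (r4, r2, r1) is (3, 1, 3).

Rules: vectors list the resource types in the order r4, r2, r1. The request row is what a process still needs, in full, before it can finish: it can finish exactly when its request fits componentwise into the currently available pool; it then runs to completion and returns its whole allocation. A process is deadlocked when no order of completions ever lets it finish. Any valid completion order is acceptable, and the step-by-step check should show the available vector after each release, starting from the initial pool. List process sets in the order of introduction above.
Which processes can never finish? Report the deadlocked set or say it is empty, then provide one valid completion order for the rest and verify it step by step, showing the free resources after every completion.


Nothing here is deadlocked.
Key observation: no deadlock: W6 fits now, and the freed resources carry the rest through.
One completion order for the rest: W6, W8, W7, W3, W4, W9. Verifying each step:
  pool = (3, 1, 3)
  W6 needs (2, 1, 2) <= (3, 1, 3) -> finishes; pool += (0, 2, 2) = (3, 3, 5)
  W8 needs (1, 2, 1) <= (3, 3, 5) -> finishes; pool += (1, 1, 2) = (4, 4, 7)
  W7 needs (3, 2, 1) <= (4, 4, 7) -> finishes; pool += (0, 2, 1) = (4, 6, 8)
  W3 needs (2, 2, 2) <= (4, 6, 8) -> finishes; pool += (0, 1, 0) = (4, 7, 8)
  W4 needs (3, 2, 4) <= (4, 7, 8) -> finishes; pool += (2, 2, 1) = (6, 9, 9)
  W9 needs (4, 8, 2) <= (6, 9, 9) -> finishes; pool += (1, 0, 3) = (7, 9, 12)


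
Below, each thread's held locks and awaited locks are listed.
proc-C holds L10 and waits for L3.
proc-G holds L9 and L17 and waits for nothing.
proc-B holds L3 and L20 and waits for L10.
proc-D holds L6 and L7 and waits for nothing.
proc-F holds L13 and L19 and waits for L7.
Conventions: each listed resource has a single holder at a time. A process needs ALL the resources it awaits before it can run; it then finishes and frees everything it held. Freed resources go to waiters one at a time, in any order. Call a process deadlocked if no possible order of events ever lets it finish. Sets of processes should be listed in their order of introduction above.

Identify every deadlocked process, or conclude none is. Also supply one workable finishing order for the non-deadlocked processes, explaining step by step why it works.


Deadlocked set: proc-C and proc-B.
Key observation: the waits loop around proc-C -> proc-B -> proc-C with no way out; no other process is dragged down with it.
The rest can finish in the order proc-D, proc-G, proc-F.
Verifying each step:
  run proc-D (it waits on nothing); releases L6 and L7
  run proc-G (it waits on nothing); releases L9 and L17
  proc-F waits on L7 — all released -> runs and releases L13 and L19


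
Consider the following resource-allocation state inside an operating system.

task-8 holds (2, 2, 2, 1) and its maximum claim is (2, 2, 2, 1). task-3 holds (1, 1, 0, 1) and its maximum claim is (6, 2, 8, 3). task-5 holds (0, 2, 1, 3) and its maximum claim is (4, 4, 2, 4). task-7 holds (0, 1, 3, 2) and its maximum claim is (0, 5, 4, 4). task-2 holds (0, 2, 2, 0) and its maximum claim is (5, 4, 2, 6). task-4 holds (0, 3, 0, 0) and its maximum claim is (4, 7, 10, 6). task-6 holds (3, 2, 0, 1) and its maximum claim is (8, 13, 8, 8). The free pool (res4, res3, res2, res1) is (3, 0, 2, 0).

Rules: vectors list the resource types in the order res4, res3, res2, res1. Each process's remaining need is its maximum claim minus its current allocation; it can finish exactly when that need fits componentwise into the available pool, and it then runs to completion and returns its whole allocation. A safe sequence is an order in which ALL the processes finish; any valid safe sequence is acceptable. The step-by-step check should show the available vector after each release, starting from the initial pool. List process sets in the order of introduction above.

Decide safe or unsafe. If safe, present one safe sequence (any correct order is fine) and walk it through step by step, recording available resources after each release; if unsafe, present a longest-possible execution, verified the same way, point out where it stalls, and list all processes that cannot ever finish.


SAFE — a valid safe sequence is task-8, task-5, task-7, task-2, task-3, task-4, task-6.
Key observation: reading the order forward, task-5 is the first process whose need (4, 2, 1, 1) meets the free pool (5, 2, 4, 1) exactly on a resource it requests.
Walking it through:
  pool = (3, 0, 2, 0)
  run task-8 (needs (0, 0, 0, 0), free (3, 0, 2, 0)); after release of (2, 2, 2, 1) the pool is (5, 2, 4, 1)
  run task-5 (needs (4, 2, 1, 1), free (5, 2, 4, 1)); after release of (0, 2, 1, 3) the pool is (5, 4, 5, 4)
  run task-7 (needs (0, 4, 1, 2), free (5, 4, 5, 4)); after release of (0, 1, 3, 2) the pool is (5, 5, 8, 6)
  run task-2 (needs (5, 2, 0, 6), free (5, 5, 8, 6)); after release of (0, 2, 2, 0) the pool is (5, 7, 10, 6)
  run task-3 (needs (5, 1, 8, 2), free (5, 7, 10, 6)); after release of (1, 1, 0, 1) the pool is (6, 8, 10, 7)
  run task-4 (needs (4, 4, 10, 6), free (6, 8, 10, 7)); after release of (0, 3, 0, 0) the pool is (6, 11, 10, 7)
  run task-6 (needs (5, 11, 8, 7), free (6, 11, 10, 7)); after release of (3, 2, 0, 1) the pool is (9, 13, 10, 8)


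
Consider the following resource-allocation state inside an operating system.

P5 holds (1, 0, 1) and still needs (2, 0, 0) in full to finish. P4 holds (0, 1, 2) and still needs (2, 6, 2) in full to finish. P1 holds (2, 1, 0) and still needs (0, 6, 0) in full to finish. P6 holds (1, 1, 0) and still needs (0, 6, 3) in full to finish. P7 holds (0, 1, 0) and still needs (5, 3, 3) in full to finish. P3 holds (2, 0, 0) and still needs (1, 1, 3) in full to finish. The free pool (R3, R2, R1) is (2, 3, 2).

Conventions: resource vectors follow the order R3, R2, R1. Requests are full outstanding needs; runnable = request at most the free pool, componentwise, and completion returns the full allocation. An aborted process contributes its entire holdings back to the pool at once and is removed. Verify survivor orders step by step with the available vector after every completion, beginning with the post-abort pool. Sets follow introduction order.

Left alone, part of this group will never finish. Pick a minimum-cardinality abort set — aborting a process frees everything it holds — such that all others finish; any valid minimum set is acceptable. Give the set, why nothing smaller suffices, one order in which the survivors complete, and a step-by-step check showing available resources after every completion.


Abort P1 and P6.
Key observation: the deadlocked P4 becomes finishable only because P1 and P6 released (3, 2, 0); it completes at step 4 below.
Minimality, checking each single-abort alternative: P5 alone leaves P4 blocked (short on R2); P4 alone leaves P1 blocked (short on R2); P1 alone leaves P4 blocked (short on R2); P6 alone leaves P4 blocked (short on R2); P7 alone leaves P4 blocked (short on R2); P3 alone leaves P4 blocked (short on R2).
The survivors complete as P5, P3, P7, P4. Walking it through (starting from the post-abort pool):
  pool = (5, 5, 2)
  run P5 (needs (2, 0, 0), free (5, 5, 2)); after release of (1, 0, 1) the pool is (6, 5, 3)
  run P3 (needs (1, 1, 3), free (6, 5, 3)); after release of (2, 0, 0) the pool is (8, 5, 3)
  run P7 (needs (5, 3, 3), free (8, 5, 3)); after release of (0, 1, 0) the pool is (8, 6, 3)
  run P4 (needs (2, 6, 2), free (8, 6, 3)); after release of (0, 1, 2) the pool is (8, 7, 5)


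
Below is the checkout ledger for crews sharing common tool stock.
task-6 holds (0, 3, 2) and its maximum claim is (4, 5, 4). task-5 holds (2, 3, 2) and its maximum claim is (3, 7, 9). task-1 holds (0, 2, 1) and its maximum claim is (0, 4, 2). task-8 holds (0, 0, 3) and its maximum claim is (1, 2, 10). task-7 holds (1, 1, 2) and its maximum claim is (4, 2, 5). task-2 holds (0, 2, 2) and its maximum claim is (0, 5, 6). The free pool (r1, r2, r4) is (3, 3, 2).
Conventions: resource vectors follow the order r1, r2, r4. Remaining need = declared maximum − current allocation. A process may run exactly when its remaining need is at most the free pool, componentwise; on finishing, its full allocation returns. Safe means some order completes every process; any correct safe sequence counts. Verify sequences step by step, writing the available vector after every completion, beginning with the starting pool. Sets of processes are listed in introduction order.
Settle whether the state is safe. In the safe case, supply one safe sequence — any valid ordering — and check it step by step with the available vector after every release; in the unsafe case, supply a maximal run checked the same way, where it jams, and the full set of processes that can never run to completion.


The state is SAFE; one workable sequence: task-1, task-7, task-6, task-2, task-8, task-5.
Key observation: task-7 is the earliest step where a requested resource binds exactly: need (3, 1, 3), pool (3, 5, 3) at its turn.
Check, step by step:
  pool = (3, 3, 2)
  run task-1 (needs (0, 2, 1), free (3, 3, 2)); after release of (0, 2, 1) the pool is (3, 5, 3)
  run task-7 (needs (3, 1, 3), free (3, 5, 3)); after release of (1, 1, 2) the pool is (4, 6, 5)
  run task-6 (needs (4, 2, 2), free (4, 6, 5)); after release of (0, 3, 2) the pool is (4, 9, 7)
  run task-2 (needs (0, 3, 4), free (4, 9, 7)); after release of (0, 2, 2) the pool is (4, 11, 9)
  run task-8 (needs (1, 2, 7), free (4, 11, 9)); after release of (0, 0, 3) the pool is (4, 11, 12)
  run task-5 (needs (1, 4, 7), free (4, 11, 12)); after release of (2, 3, 2) the pool is (6, 14, 14)


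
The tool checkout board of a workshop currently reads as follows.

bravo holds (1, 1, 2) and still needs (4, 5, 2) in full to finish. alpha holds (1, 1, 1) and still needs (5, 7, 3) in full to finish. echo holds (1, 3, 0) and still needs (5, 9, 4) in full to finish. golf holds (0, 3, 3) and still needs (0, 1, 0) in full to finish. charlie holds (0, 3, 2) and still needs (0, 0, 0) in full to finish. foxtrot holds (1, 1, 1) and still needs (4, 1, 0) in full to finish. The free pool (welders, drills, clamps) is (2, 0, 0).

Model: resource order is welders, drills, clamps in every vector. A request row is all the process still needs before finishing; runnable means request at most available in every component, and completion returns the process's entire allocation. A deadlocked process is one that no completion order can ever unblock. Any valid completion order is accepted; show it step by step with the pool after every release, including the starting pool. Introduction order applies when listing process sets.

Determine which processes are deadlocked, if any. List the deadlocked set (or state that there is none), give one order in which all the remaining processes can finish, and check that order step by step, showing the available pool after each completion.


Deadlocked set: bravo, alpha, echo and foxtrot.
Key observation: welders is the bottleneck — with charlie, golf done the pool holds (2, 6, 5), short of every remaining need.
The rest can finish in the order charlie, golf. Walking it through:
  pool = (2, 0, 0)
  run charlie (needs (0, 0, 0), free (2, 0, 0)); after release of (0, 3, 2) the pool is (2, 3, 2)
  run golf (needs (0, 1, 0), free (2, 3, 2)); after release of (0, 3, 3) the pool is (2, 6, 5)
None of the blocked processes ever fits:
  bravo still needs (4, 5, 2) but only (2, 6, 5) is free — short on welders
  alpha still needs (5, 7, 3) but only (2, 6, 5) is free — short on welders and drills
  echo still needs (5, 9, 4) but only (2, 6, 5) is free — short on welders and drills
  foxtrot still needs (4, 1, 0) but only (2, 6, 5) is free — short on welders


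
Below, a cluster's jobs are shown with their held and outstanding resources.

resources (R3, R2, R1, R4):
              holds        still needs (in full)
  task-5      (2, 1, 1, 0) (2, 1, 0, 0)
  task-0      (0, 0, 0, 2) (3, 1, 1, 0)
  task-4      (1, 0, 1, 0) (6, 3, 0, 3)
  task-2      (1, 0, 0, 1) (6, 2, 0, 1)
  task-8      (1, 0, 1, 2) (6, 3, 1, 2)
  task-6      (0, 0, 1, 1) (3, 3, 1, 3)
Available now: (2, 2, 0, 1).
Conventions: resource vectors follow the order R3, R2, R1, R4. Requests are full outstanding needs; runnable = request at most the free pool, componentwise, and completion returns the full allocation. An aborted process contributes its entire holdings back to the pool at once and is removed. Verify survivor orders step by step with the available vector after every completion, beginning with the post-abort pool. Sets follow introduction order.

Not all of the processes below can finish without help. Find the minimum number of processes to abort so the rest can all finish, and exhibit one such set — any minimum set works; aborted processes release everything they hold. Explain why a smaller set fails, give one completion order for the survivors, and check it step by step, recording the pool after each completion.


Minimum abort set: task-4 and task-8.
Key observation: no ordering could ever have run task-2 before the abort of task-4 and task-8; with (2, 0, 2, 2) back in the pool it fits at step 4.
Minimality, checking each single-abort alternative: task-5 alone leaves task-4 blocked (short on R3); task-0 alone leaves task-4 blocked (short on R3); task-4 alone leaves task-2 blocked (short on R3); task-2 alone leaves task-4 blocked (short on R3); task-8 alone leaves task-4 blocked (short on R3); task-6 alone leaves task-4 blocked (short on R3).
The survivors complete as task-5, task-0, task-6, task-2. Verifying each step (starting from the post-abort pool):
  pool = (4, 2, 2, 3)
  run task-5 (needs (2, 1, 0, 0), free (4, 2, 2, 3)); after release of (2, 1, 1, 0) the pool is (6, 3, 3, 3)
  run task-0 (needs (3, 1, 1, 0), free (6, 3, 3, 3)); after release of (0, 0, 0, 2) the pool is (6, 3, 3, 5)
  run task-6 (needs (3, 3, 1, 3), free (6, 3, 3, 5)); after release of (0, 0, 1, 1) the pool is (6, 3, 4, 6)
  run task-2 (needs (6, 2, 0, 1), free (6, 3, 4, 6)); after release of (1, 0, 0, 1) the pool is (7, 3, 4, 7)


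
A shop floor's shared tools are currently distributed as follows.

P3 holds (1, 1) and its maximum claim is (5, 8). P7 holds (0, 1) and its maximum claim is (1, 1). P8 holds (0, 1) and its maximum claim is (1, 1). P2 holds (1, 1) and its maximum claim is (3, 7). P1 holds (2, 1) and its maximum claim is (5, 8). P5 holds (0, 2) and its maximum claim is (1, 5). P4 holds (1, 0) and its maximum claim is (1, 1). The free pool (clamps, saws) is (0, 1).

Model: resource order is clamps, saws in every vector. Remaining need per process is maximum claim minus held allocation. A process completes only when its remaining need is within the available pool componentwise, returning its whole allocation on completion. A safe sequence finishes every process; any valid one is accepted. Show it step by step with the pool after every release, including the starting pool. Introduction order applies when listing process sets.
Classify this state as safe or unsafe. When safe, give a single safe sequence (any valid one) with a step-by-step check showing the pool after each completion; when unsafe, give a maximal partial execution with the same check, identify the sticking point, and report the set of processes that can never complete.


The state is UNSAFE.
Key observation: clamps is the bottleneck — with P4, P7, P8, P5 done the pool holds (1, 5), short of every remaining need.
Going as far as possible: P4, P7, P8, P5; after that, nothing fits. Check, step by step:
  pool = (0, 1)
  P4 needs (0, 1) <= (0, 1) -> finishes; pool += (1, 0) = (1, 1)
  P7 needs (1, 0) <= (1, 1) -> finishes; pool += (0, 1) = (1, 2)
  P8 needs (1, 0) <= (1, 2) -> finishes; pool += (0, 1) = (1, 3)
  P5 needs (1, 3) <= (1, 3) -> finishes; pool += (0, 2) = (1, 5)
  P3 cannot run: need (4, 7) vs free (1, 5) (insufficient clamps and saws)
  P2 cannot run: need (2, 6) vs free (1, 5) (insufficient clamps and saws)
  P1 cannot run: need (3, 7) vs free (1, 5) (insufficient clamps and saws)
Processes that can never finish: P3, P2 and P1.


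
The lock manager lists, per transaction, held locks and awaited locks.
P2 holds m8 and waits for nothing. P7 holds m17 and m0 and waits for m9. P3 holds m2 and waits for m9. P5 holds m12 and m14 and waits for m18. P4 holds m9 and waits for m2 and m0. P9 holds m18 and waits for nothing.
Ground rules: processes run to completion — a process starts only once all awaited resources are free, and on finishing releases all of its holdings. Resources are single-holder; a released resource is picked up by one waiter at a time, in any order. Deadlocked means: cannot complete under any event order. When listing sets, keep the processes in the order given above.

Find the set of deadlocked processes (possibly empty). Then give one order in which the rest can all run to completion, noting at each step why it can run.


The deadlocked set is P7, P3 and P4.
Key observation: P7 -> P4 -> P7 is a circular wait — nothing in it can go first; P3 is caught in further circular waits.
One completion order for the rest: P2, P9, P5.
Verifying each step:
  P2: no waits; runs immediately, freeing m8
  P9: no waits; runs immediately, freeing m18
  P5: everything it awaited (m18) is free; runs, freeing m12 and m14


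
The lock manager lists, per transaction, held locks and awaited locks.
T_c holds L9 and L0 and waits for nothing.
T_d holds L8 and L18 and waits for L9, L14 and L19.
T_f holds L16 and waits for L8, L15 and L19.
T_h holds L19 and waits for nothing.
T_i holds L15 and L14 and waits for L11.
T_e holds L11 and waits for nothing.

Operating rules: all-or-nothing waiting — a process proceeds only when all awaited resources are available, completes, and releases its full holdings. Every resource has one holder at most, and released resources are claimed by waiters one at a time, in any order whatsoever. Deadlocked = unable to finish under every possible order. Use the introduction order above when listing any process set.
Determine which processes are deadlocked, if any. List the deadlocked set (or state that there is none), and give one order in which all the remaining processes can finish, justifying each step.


No process is deadlocked.
Key observation: every chain of waits terminates; starting from the processes that wait on nothing, all the rest unlock in turn.
One completion order for the rest: T_h, T_e, T_i, T_c, T_d, T_f.
Verifying each step:
  T_h waits on nothing -> runs at once and releases L19
  T_e waits on nothing -> runs at once and releases L11
  T_i waits on L11 — all released -> runs and releases L15 and L14
  T_c waits on nothing -> runs at once and releases L9 and L0
  T_d waits on L9, L14 and L19 — all released -> runs and releases L8 and L18
  T_f waits on L8, L15 and L19 — all released -> runs and releases L16


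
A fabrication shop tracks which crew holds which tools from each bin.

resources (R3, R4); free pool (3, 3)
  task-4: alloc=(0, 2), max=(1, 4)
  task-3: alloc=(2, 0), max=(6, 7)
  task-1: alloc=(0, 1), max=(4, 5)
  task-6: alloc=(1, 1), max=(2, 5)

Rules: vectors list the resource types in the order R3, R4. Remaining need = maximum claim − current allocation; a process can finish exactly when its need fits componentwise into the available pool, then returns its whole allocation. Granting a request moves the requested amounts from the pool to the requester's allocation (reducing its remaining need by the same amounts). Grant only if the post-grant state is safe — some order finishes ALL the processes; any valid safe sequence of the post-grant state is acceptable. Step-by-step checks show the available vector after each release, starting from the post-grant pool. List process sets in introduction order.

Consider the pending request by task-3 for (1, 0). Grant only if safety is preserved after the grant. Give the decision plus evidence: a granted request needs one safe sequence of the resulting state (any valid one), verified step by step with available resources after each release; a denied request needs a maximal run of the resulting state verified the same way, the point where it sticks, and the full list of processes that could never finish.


DENY — the pretend-granted state is unsafe.
Key observation: after task-4, task-6 the pool peaks at (3, 6), and each blocked process is short somewhere: task-3 on R4; task-1 on R3.
On the post-grant state, task-4, task-6 is a maximal run — nothing extends it. Walking it through:
  pool = (2, 3)
  run task-4 (needs (1, 2), free (2, 3)); after release of (0, 2) the pool is (2, 5)
  run task-6 (needs (1, 4), free (2, 5)); after release of (1, 1) the pool is (3, 6)
  task-3 still needs (3, 7) but only (3, 6) is free — short on R4
  task-1 still needs (4, 4) but only (3, 6) is free — short on R3
Had the request been granted, task-3 and task-1 could never finish.


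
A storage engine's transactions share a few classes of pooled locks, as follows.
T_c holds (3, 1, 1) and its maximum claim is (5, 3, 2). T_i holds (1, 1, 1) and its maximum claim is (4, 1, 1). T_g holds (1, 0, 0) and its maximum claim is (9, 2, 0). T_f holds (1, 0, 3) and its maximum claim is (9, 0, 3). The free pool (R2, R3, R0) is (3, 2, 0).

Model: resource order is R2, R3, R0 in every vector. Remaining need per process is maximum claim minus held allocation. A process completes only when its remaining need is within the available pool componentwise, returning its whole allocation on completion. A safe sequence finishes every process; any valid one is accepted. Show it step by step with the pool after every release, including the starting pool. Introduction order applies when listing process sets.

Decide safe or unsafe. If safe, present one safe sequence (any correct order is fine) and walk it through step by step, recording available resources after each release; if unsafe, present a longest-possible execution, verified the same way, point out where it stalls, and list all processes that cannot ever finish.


UNSAFE — no complete ordering exists.
Key observation: the wall is R2: completing T_i, T_c brings the pool only to (7, 4, 2), and all the rest need more.
The run T_i, T_c cannot be extended any further. Check, step by step:
  pool = (3, 2, 0)
  T_i: need (3, 0, 0) fits (3, 2, 0); releases (1, 1, 1), pool now (4, 3, 1)
  T_c: need (2, 2, 1) fits (4, 3, 1); releases (3, 1, 1), pool now (7, 4, 2)
  T_g still needs (8, 2, 0) but only (7, 4, 2) is free — short on R2
  T_f still needs (8, 0, 0) but only (7, 4, 2) is free — short on R2
Never able to finish: T_g and T_f.
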